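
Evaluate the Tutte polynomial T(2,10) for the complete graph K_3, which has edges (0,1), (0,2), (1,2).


T(K_3; x,y) = x^2 + x + y.
T(2,10) = 4 + 2 + 10 = 16.

16


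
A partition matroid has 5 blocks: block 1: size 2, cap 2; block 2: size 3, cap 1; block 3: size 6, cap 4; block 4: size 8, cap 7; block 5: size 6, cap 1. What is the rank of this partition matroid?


Rank of a partition matroid = sum of min(|Si|, ci) for each block.
= min(2,2) + min(3,1) + min(6,4) + min(8,7) + min(6,1)
= 2 + 1 + 4 + 7 + 1
= 15.

15


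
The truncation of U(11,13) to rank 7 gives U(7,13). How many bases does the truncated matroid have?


Truncating U(11,13) to rank 7 gives U(7,13).
Bases of U(7,13) are all 7-element subsets of 13 elements.
Number of bases = C(13,7) = 13! / (7! * 6!) = 1716.

1716


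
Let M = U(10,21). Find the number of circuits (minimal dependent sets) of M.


In U(10,21), circuits are the (11)-element subsets.
Any set of 11 elements is dependent, and removing any one element gives
an independent set of size 10, so it is a minimal dependent set.
Number of circuits = C(21,11) = 352716.

352716


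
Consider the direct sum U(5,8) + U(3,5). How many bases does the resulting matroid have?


Bases of a direct sum M1 + M2: |B| = |B(M1)| * |B(M2)|.
|B(U(5,8))| = C(8,5) = 56.
|B(U(3,5))| = C(5,3) = 10.
Total bases = 56 * 10 = 560.

560


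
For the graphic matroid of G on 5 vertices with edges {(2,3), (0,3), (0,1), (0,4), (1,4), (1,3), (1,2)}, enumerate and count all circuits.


A circuit in a graphic matroid = edge set of a simple cycle.
G has 5 vertices and 7 edges.
Enumerating all minimal edge subsets forming cycles...
Total circuits found: 6.

6


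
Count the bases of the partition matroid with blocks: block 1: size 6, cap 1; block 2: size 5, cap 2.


A basis picks exactly ci elements from block i.
Number of bases = product of C(|Si|, ci).
= C(6,1) * C(5,2)
= 6 * 10
= 60.

60


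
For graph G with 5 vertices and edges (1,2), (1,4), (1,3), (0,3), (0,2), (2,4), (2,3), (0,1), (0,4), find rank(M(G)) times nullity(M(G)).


r(M) = |V| - c = 5 - 1 = 4.
nullity = |E| - r(M) = 9 - 4 = 5.
Product = 4 * 5 = 20.

20


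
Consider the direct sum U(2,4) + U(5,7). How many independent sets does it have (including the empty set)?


For a direct sum, |I(M1+M2)| = |I(M1)| * |I(M2)|.
|I(U(2,4))| = sum C(4,k) for k=0..2 = 11.
|I(U(5,7))| = sum C(7,k) for k=0..5 = 120.
Total = 11 * 120 = 1320.

1320


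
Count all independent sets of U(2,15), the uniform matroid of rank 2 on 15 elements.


Independent sets of U(2,15) are all subsets of size <= 2.
Count = C(15,0) + C(15,1) + C(15,2)
     = 1 + 15 + 105
     = 121.

121


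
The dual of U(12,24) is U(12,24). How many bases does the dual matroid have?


The dual of U(r,n) is U(n-r, n) = U(12,24).
Bases of U(12,24) are all (12)-element subsets.
|B(M*)| = C(24,12) = 2704156.

2704156


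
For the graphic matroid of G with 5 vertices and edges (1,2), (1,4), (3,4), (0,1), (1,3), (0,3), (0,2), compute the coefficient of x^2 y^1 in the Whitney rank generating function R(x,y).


R(x,y) = sum over A in 2^E of x^(r(E)-r(A)) * y^(|A|-r(A)).
G has 5 vertices, 7 edges. r(E) = 4.
Enumerate all 2^7 = 128 subsets.
Count subsets with r(E)-r(A)=2 and |A|-r(A)=1: 3.

3


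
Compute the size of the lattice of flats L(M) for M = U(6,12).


Flats of U(6,12): every subset of size < 6 is a flat, plus E itself.
Count = (12 choose 0) + (12 choose 1) + (12 choose 2) + (12 choose 3) + (12 choose 4) + (12 choose 5) + 1
     = 1 + 12 + 66 + 220 + 495 + 792 + 1
     = 1587.

1587


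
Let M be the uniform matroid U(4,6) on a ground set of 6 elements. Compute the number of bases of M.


Bases of U(4,6) are all 4-element subsets of the 6-element ground set.
Number of bases = C(6,4).
(6 choose 4) = 15.

15


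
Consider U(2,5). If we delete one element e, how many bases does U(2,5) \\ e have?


Deleting e from U(2,5) gives U(2,4) since n > r.
Bases of U(2,4) = (4 choose 2) = 6.

6


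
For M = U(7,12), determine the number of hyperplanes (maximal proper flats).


Hyperplanes of U(7,12) are flats of rank 6.
In a uniform matroid, these are exactly the (6)-element subsets.
Count = (12 choose 6) = 924.

924


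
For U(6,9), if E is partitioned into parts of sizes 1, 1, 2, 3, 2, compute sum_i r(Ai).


r(Ai) = min(|Ai|, 6) for each part.
Sum = min(1,6) + min(1,6) + min(2,6) + min(3,6) + min(2,6)
    = 1 + 1 + 2 + 3 + 2
    = 9.

9


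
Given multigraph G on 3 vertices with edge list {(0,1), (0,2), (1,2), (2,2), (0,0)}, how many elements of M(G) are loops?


In a graphic matroid, a loop is a self-loop edge (u,u) with rank 0.
Examining all 5 edges for self-loops...
Self-loops found: (2,2), (0,0)
Number of loops = 2.

2


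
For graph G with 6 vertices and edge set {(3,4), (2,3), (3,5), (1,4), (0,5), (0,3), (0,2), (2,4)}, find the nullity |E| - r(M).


Cycle rank (nullity) = |E| - r(M) = |E| - (|V| - c).
|E| = 8, |V| = 6, c = 1.
Nullity = 8 - (6 - 1) = 8 - 5 = 3.

3


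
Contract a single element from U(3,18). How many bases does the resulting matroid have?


Contracting e from U(3,18) gives U(2,17).
Bases of U(2,17) = C(17,2) = 17! / (2! * 15!) = 136.

136


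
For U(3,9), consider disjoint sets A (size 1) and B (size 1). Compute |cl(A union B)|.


|A union B| = 1 + 1 = 2 (disjoint).
In U(3,9), cl(S) = S if |S| < 3, else cl(S) = E.
Since 2 < 3, cl(A union B) = A union B.
|cl(A union B)| = 2.

2


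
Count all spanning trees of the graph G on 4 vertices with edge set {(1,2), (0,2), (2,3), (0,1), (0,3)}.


By Kirchhoff's matrix tree theorem, the number of spanning trees equals
the determinant of any cofactor of the Laplacian matrix L.
G has 4 vertices and 5 edges.
Computing the (3 x 3) cofactor determinant gives 8.

8


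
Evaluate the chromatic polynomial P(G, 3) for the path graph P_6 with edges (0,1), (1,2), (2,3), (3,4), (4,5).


P(P_6, k) = k * (k-1)^(5).
P(3) = 3 * 2^5 = 3 * 32 = 96.

96


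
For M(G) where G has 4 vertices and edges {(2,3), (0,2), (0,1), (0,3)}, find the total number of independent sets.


An independent set in a graphic matroid is an acyclic edge subset.
G has 4 vertices and 4 edges.
Enumerate all 2^4 = 16 subsets, checking for acyclicity.
Total independent sets = 14.

14


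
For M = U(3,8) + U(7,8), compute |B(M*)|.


(M1+M2)* = M1* + M2*.
M1* = U(5,8), bases: C(8,5) = 56.
M2* = U(1,8), bases: C(8,1) = 8.
|B(M*)| = 56 * 8 = 448.

448


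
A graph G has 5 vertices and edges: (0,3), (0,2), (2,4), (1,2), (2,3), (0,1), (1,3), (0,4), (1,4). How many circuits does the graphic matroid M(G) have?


A circuit in a graphic matroid = edge set of a simple cycle.
G has 5 vertices and 9 edges.
Enumerating all minimal edge subsets forming cycles...
Total circuits found: 22.

22


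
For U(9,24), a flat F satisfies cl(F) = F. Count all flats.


Flats of U(9,24): every subset of size < 9 is a flat, plus E itself.
Count = (24 choose 0) + (24 choose 1) + (24 choose 2) + (24 choose 3) + (24 choose 4) + (24 choose 5) + (24 choose 6) + (24 choose 7) + (24 choose 8) + 1
     = 1 + 24 + 276 + 2024 + 10626 + 42504 + 134596 + 346104 + 735471 + 1
     = 1271627.

1271627


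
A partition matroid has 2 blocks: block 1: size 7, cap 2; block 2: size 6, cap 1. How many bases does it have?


A basis picks exactly ci elements from block i.
Number of bases = product of C(|Si|, ci).
= C(7,2) * C(6,1)
= 21 * 6
= 126.

126


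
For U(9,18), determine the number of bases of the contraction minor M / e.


Contracting e from U(9,18) gives U(8,17).
Bases of U(8,17) = C(17,8) = 17! / (8! * 9!) = 24310.

24310


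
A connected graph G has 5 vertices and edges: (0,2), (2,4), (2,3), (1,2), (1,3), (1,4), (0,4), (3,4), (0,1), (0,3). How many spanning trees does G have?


By Kirchhoff's matrix tree theorem, the number of spanning trees equals
the determinant of any cofactor of the Laplacian matrix L.
G has 5 vertices and 10 edges.
Computing the (4 x 4) cofactor determinant gives 125.

125


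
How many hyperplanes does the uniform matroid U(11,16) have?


Hyperplanes of U(11,16) are flats of rank 10.
In a uniform matroid, these are exactly the (10)-element subsets.
Count = (16 choose 10) = 8008.

8008


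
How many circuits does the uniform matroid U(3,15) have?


In U(3,15), circuits are the (4)-element subsets.
Any set of 4 elements is dependent, and removing any one element gives
an independent set of size 3, so it is a minimal dependent set.
Number of circuits = C(15,4) = (15 * 14 * 13 * 12) / (1 * 2 * 3 * 4) = 1365.

1365


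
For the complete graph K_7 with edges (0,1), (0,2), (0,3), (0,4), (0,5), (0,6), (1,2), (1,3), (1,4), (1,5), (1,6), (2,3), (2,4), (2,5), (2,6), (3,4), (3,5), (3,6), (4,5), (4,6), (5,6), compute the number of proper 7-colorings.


P(K_7, k) = k(k-1)(k-2)...(k-6).
P(7) = (7) * (6) * (5) * (4) * (3) * (2) * (1) = 5040.

5040


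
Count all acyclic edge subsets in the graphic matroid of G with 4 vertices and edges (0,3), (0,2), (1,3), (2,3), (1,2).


An independent set in a graphic matroid is an acyclic edge subset.
G has 4 vertices and 5 edges.
Enumerate all 2^5 = 32 subsets, checking for acyclicity.
Total independent sets = 24.

24


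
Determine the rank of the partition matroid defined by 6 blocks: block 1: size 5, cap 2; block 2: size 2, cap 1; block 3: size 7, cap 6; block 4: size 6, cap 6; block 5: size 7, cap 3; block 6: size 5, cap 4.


Rank of a partition matroid = sum of min(|Si|, ci) for each block.
= min(5,2) + min(2,1) + min(7,6) + min(6,6) + min(7,3) + min(5,4)
= 2 + 1 + 6 + 6 + 3 + 4
= 22.

22


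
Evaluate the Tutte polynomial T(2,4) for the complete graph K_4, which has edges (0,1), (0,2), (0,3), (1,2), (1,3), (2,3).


T(K_4; x,y) = x^3 + 3x^2 + 4xy + 2x + y^3 + 3y^2 + 2y.
Substituting x=2, y=4:
= 8 + 12 + 32 + 4 + 64 + 48 + 8
= 176.

176


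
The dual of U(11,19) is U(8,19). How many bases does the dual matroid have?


The dual of U(r,n) is U(n-r, n) = U(8,19).
Bases of U(8,19) are all (8)-element subsets.
|B(M*)| = C(19,8) = 75582.

75582


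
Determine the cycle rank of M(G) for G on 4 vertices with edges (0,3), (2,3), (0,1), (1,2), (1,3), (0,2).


Cycle rank (nullity) = |E| - r(M) = |E| - (|V| - c).
|E| = 6, |V| = 4, c = 1.
Nullity = 6 - (4 - 1) = 6 - 3 = 3.

3


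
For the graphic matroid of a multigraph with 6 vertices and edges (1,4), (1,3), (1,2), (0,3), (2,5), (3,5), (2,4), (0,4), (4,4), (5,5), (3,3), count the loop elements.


In a graphic matroid, a loop is a self-loop edge (u,u) with rank 0.
Examining all 11 edges for self-loops...
Self-loops found: (4,4), (5,5), (3,3)
Number of loops = 3.

3


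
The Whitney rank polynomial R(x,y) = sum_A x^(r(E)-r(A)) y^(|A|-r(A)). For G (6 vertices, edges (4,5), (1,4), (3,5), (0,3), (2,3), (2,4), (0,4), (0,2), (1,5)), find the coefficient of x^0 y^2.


R(x,y) = sum over A in 2^E of x^(r(E)-r(A)) * y^(|A|-r(A)).
G has 6 vertices, 9 edges. r(E) = 5.
Enumerate all 2^9 = 512 subsets.
Count subsets with r(E)-r(A)=0 and |A|-r(A)=2: 35.

35


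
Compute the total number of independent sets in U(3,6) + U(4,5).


For a direct sum, |I(M1+M2)| = |I(M1)| * |I(M2)|.
|I(U(3,6))| = sum C(6,k) for k=0..3 = 42.
|I(U(4,5))| = sum C(5,k) for k=0..4 = 31.
Total = 42 * 31 = 1302.

1302


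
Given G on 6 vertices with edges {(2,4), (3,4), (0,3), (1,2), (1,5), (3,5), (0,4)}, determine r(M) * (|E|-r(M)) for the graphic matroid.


r(M) = |V| - c = 6 - 1 = 5.
nullity = |E| - r(M) = 7 - 5 = 2.
Product = 5 * 2 = 10.

10


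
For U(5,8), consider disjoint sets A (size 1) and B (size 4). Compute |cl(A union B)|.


|A union B| = 1 + 4 = 5 (disjoint).
In U(5,8), cl(S) = S if |S| < 5, else cl(S) = E.
Since 5 >= 5, cl(A union B) = E.
|cl(A union B)| = 8.

8


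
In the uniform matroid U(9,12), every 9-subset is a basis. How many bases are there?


Bases of U(9,12) are all 9-element subsets of the 12-element ground set.
Number of bases = C(12,9).
(12 choose 9) = 220.

220


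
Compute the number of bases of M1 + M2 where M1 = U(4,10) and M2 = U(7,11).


Bases of a direct sum M1 + M2: |B| = |B(M1)| * |B(M2)|.
|B(U(4,10))| = C(10,4) = 210.
|B(U(7,11))| = C(11,7) = 330.
Total bases = 210 * 330 = 69300.

69300


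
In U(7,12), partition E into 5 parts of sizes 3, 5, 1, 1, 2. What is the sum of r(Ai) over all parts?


r(Ai) = min(|Ai|, 7) for each part.
Sum = min(3,7) + min(5,7) + min(1,7) + min(1,7) + min(2,7)
    = 3 + 5 + 1 + 1 + 2
    = 12.

12


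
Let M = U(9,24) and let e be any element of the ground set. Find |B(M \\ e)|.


Deleting e from U(9,24) gives U(9,23) since n > r.
Bases of U(9,23) = (23 choose 9) = 817190.

817190


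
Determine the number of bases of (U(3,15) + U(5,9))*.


(M1+M2)* = M1* + M2*.
M1* = U(12,15), bases: C(15,12) = 455.
M2* = U(4,9), bases: C(9,4) = 126.
|B(M*)| = 455 * 126 = 57330.

57330


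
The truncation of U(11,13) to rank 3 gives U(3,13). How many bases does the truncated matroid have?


Truncating U(11,13) to rank 3 gives U(3,13).
Bases of U(3,13) are all 3-element subsets of 13 elements.
Number of bases = C(13,3) = 13! / (3! * 10!) = 286.

286


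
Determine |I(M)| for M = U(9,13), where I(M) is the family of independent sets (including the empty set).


Independent sets of U(9,13) are all subsets of size <= 9.
Count = C(13,0) + C(13,1) + C(13,2) + C(13,3) + C(13,4) + C(13,5) + C(13,6) + C(13,7) + C(13,8) + C(13,9)
     = 1 + 13 + 78 + 286 + 715 + 1287 + 1716 + 1716 + 1287 + 715
     = 7814.

7814


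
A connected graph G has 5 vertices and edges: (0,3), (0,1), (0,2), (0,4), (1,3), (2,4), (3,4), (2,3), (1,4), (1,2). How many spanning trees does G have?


By Kirchhoff's matrix tree theorem, the number of spanning trees equals
the determinant of any cofactor of the Laplacian matrix L.
G has 5 vertices and 10 edges.
Computing the (4 x 4) cofactor determinant gives 125.

125


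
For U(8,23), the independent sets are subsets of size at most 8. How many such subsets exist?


Independent sets of U(8,23) are all subsets of size <= 8.
Count = C(23,0) + C(23,1) + C(23,2) + C(23,3) + C(23,4) + C(23,5) + C(23,6) + C(23,7) + C(23,8)
     = 1 + 23 + 253 + 1771 + 8855 + 33649 + 100947 + 245157 + 490314
     = 880970.

880970


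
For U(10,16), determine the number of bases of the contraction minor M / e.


Contracting e from U(10,16) gives U(9,15).
Bases of U(9,15) = C(15,9) = 15! / (9! * 6!) = 5005.

5005


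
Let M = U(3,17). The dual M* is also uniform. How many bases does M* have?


The dual of U(r,n) is U(n-r, n) = U(14,17).
Bases of U(14,17) are all (14)-element subsets.
|B(M*)| = (17 choose 14) = 680.

680


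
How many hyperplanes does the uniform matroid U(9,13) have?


Hyperplanes of U(9,13) are flats of rank 8.
In a uniform matroid, these are exactly the (8)-element subsets.
Count = C(13,8) = 13! / (8! * 5!) = 1287.

1287


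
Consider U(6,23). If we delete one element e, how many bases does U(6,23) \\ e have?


Deleting e from U(6,23) gives U(6,22) since n > r.
Bases of U(6,22) = C(22,6) = 22! / (6! * 16!) = 74613.

74613


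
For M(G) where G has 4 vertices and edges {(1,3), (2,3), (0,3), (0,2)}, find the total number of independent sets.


An independent set in a graphic matroid is an acyclic edge subset.
G has 4 vertices and 4 edges.
Enumerate all 2^4 = 16 subsets, checking for acyclicity.
Total independent sets = 14.

14


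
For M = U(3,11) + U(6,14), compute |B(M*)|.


(M1+M2)* = M1* + M2*.
M1* = U(8,11), bases: C(11,8) = 165.
M2* = U(8,14), bases: C(14,8) = 3003.
|B(M*)| = 165 * 3003 = 495495.

495495


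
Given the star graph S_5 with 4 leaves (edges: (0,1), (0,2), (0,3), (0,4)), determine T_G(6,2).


A star on 5 vertices is a tree with 4 edges.
T(x,y) = x^(4) for any tree.
T(6,2) = 6^4 = 1296.

1296


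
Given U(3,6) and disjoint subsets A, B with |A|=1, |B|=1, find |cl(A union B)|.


|A union B| = 1 + 1 = 2 (disjoint).
In U(3,6), cl(S) = S if |S| < 3, else cl(S) = E.
Since 2 < 3, cl(A union B) = A union B.
|cl(A union B)| = 2.

2


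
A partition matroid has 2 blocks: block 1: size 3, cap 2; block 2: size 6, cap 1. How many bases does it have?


A basis picks exactly ci elements from block i.
Number of bases = product of C(|Si|, ci).
= C(3,2) * C(6,1)
= 3 * 6
= 18.

18


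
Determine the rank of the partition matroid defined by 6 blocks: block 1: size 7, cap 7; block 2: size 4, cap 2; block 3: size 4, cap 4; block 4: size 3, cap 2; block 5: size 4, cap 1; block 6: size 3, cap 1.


Rank of a partition matroid = sum of min(|Si|, ci) for each block.
= min(7,7) + min(4,2) + min(4,4) + min(3,2) + min(4,1) + min(3,1)
= 7 + 2 + 4 + 2 + 1 + 1
= 17.

17


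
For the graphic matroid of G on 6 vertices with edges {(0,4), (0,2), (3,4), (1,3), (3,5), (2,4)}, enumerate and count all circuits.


A circuit in a graphic matroid = edge set of a simple cycle.
G has 6 vertices and 6 edges.
Enumerating all minimal edge subsets forming cycles...
Total circuits found: 1.

1


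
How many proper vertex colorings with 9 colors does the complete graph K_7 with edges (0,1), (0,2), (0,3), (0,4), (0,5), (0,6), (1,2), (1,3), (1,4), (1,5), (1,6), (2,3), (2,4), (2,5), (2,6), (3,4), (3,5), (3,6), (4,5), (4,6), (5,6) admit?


P(K_7, k) = k(k-1)(k-2)...(k-6).
P(9) = (9) * (8) * (7) * (6) * (5) * (4) * (3) = 181440.

181440


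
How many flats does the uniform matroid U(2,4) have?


Flats of U(2,4): every subset of size < 2 is a flat, plus E itself.
Count = (4 choose 0) + (4 choose 1) + 1
     = 1 + 4 + 1
     = 6.

6


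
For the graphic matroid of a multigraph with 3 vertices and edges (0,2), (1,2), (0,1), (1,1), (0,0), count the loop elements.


In a graphic matroid, a loop is a self-loop edge (u,u) with rank 0.
Examining all 5 edges for self-loops...
Self-loops found: (1,1), (0,0)
Number of loops = 2.

2


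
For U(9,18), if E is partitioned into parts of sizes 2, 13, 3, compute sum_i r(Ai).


r(Ai) = min(|Ai|, 9) for each part.
Sum = min(2,9) + min(13,9) + min(3,9)
    = 2 + 9 + 3
    = 14.

14


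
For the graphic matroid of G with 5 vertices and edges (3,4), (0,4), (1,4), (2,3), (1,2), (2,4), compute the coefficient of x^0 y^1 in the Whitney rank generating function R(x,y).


R(x,y) = sum over A in 2^E of x^(r(E)-r(A)) * y^(|A|-r(A)).
G has 5 vertices, 6 edges. r(E) = 4.
Enumerate all 2^6 = 64 subsets.
Count subsets with r(E)-r(A)=0 and |A|-r(A)=1: 5.

5


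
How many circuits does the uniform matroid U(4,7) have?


In U(4,7), circuits are the (5)-element subsets.
Any set of 5 elements is dependent, and removing any one element gives
an independent set of size 4, so it is a minimal dependent set.
Number of circuits = C(7,5) = 7! / (5! * 2!) = 21.

21


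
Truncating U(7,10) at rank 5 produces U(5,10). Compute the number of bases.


Truncating U(7,10) to rank 5 gives U(5,10).
Bases of U(5,10) are all 5-element subsets of 10 elements.
Number of bases = (10 choose 5) = 252.

252


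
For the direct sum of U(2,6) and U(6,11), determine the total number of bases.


Bases of a direct sum M1 + M2: |B| = |B(M1)| * |B(M2)|.
|B(U(2,6))| = C(6,2) = 15.
|B(U(6,11))| = C(11,6) = 462.
Total bases = 15 * 462 = 6930.

6930


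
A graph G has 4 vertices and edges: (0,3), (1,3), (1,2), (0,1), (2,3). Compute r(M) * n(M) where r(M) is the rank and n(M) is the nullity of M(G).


r(M) = |V| - c = 4 - 1 = 3.
nullity = |E| - r(M) = 5 - 3 = 2.
Product = 3 * 2 = 6.

6


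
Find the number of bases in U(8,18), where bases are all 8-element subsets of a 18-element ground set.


Bases of U(8,18) are all 8-element subsets of the 18-element ground set.
Number of bases = C(18,8).
(18 choose 8) = 43758.

43758


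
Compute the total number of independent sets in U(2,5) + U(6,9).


For a direct sum, |I(M1+M2)| = |I(M1)| * |I(M2)|.
|I(U(2,5))| = sum C(5,k) for k=0..2 = 16.
|I(U(6,9))| = sum C(9,k) for k=0..6 = 466.
Total = 16 * 466 = 7456.

7456


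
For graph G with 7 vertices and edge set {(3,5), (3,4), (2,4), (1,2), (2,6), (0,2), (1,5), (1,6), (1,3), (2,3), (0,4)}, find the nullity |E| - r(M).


Cycle rank (nullity) = |E| - r(M) = |E| - (|V| - c).
|E| = 11, |V| = 7, c = 1.
Nullity = 11 - (7 - 1) = 11 - 6 = 5.

5


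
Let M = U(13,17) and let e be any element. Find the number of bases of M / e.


Contracting e from U(13,17) gives U(12,16).
Bases of U(12,16) = C(16,12) = 16! / (12! * 4!) = 1820.

1820


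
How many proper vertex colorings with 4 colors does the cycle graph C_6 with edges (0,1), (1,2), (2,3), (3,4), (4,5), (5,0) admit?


P(C_6, k) = (k-1)^6 + (-1)^6*(k-1).
P(4) = (3)^6 + 3
= 729 + 3 = 732.

732


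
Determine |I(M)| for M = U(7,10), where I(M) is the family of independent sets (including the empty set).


Independent sets of U(7,10) are all subsets of size <= 7.
Count = C(10,0) + C(10,1) + C(10,2) + C(10,3) + C(10,4) + C(10,5) + C(10,6) + C(10,7)
     = 1 + 10 + 45 + 120 + 210 + 252 + 210 + 120
     = 968.

968


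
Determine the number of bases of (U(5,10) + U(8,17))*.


(M1+M2)* = M1* + M2*.
M1* = U(5,10), bases: C(10,5) = 252.
M2* = U(9,17), bases: C(17,9) = 24310.
|B(M*)| = 252 * 24310 = 6126120.

6126120


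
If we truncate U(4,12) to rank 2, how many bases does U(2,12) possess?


Truncating U(4,12) to rank 2 gives U(2,12).
Bases of U(2,12) are all 2-element subsets of 12 elements.
Number of bases = C(12,2) = (12 * 11) / (1 * 2) = 66.

66


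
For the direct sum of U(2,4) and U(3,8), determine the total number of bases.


Bases of a direct sum M1 + M2: |B| = |B(M1)| * |B(M2)|.
|B(U(2,4))| = C(4,2) = 6.
|B(U(3,8))| = C(8,3) = 56.
Total bases = 6 * 56 = 336.

336


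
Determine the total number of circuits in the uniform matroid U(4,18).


In U(4,18), circuits are the (5)-element subsets.
Any set of 5 elements is dependent, and removing any one element gives
an independent set of size 4, so it is a minimal dependent set.
Number of circuits = (18 choose 5) = 8568.

8568


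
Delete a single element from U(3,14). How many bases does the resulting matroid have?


Deleting e from U(3,14) gives U(3,13) since n > r.
Bases of U(3,13) = C(13,3) = 13! / (3! * 10!) = 286.

286


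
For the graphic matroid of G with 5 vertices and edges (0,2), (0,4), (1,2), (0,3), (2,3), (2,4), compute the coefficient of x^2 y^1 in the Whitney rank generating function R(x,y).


R(x,y) = sum over A in 2^E of x^(r(E)-r(A)) * y^(|A|-r(A)).
G has 5 vertices, 6 edges. r(E) = 4.
Enumerate all 2^6 = 64 subsets.
Count subsets with r(E)-r(A)=2 and |A|-r(A)=1: 2.

2


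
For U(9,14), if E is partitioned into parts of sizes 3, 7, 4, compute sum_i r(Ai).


r(Ai) = min(|Ai|, 9) for each part.
Sum = min(3,9) + min(7,9) + min(4,9)
    = 3 + 7 + 4
    = 14.

14


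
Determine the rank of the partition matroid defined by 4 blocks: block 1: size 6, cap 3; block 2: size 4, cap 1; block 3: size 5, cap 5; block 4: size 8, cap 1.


Rank of a partition matroid = sum of min(|Si|, ci) for each block.
= min(6,3) + min(4,1) + min(5,5) + min(8,1)
= 3 + 1 + 5 + 1
= 10.

10


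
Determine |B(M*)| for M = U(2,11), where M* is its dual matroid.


The dual of U(r,n) is U(n-r, n) = U(9,11).
Bases of U(9,11) are all (9)-element subsets.
|B(M*)| = C(11,9) = 11! / (9! * 2!) = 55.

55


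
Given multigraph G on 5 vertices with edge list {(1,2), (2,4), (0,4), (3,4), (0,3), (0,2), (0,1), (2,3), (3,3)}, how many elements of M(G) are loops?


In a graphic matroid, a loop is a self-loop edge (u,u) with rank 0.
Examining all 9 edges for self-loops...
Self-loops found: (3,3)
Number of loops = 1.

1


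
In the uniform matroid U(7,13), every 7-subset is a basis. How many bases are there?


Bases of U(7,13) are all 7-element subsets of the 13-element ground set.
Number of bases = C(13,7).
(13 choose 7) = 1716.

1716


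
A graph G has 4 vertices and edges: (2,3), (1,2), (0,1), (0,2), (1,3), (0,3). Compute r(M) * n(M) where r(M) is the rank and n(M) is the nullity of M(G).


r(M) = |V| - c = 4 - 1 = 3.
nullity = |E| - r(M) = 6 - 3 = 3.
Product = 3 * 3 = 9.

9


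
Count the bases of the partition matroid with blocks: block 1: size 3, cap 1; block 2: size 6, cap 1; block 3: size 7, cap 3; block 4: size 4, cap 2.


A basis picks exactly ci elements from block i.
Number of bases = product of C(|Si|, ci).
= C(3,1) * C(6,1) * C(7,3) * C(4,2)
= 3 * 6 * 35 * 6
= 3780.

3780


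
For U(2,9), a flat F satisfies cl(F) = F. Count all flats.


Flats of U(2,9): every subset of size < 2 is a flat, plus E itself.
Count = (9 choose 0) + (9 choose 1) + 1
     = 1 + 9 + 1
     = 11.

11


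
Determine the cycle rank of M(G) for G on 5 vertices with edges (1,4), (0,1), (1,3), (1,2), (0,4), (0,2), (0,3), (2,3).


Cycle rank (nullity) = |E| - r(M) = |E| - (|V| - c).
|E| = 8, |V| = 5, c = 1.
Nullity = 8 - (5 - 1) = 8 - 4 = 4.

4


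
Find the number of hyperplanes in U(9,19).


Hyperplanes of U(9,19) are flats of rank 8.
In a uniform matroid, these are exactly the (8)-element subsets.
Count = (19 choose 8) = 75582.

75582


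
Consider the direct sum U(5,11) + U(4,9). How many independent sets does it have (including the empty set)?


For a direct sum, |I(M1+M2)| = |I(M1)| * |I(M2)|.
|I(U(5,11))| = sum C(11,k) for k=0..5 = 1024.
|I(U(4,9))| = sum C(9,k) for k=0..4 = 256.
Total = 1024 * 256 = 262144.

262144


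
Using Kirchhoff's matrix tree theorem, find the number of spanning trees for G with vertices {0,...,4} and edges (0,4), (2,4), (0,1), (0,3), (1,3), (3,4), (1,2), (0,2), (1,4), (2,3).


By Kirchhoff's matrix tree theorem, the number of spanning trees equals
the determinant of any cofactor of the Laplacian matrix L.
G has 5 vertices and 10 edges.
Computing the (4 x 4) cofactor determinant gives 125.

125


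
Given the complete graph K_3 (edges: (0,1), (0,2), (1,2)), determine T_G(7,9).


T(K_3; x,y) = x^2 + x + y.
T(7,9) = 49 + 7 + 9 = 65.

65


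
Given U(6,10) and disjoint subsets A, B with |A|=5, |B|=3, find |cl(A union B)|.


|A union B| = 5 + 3 = 8 (disjoint).
In U(6,10), cl(S) = S if |S| < 6, else cl(S) = E.
Since 8 >= 6, cl(A union B) = E.
|cl(A union B)| = 10.

10


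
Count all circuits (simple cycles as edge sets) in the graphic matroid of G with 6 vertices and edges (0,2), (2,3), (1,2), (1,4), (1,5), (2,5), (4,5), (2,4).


A circuit in a graphic matroid = edge set of a simple cycle.
G has 6 vertices and 8 edges.
Enumerating all minimal edge subsets forming cycles...
Total circuits found: 7.

7


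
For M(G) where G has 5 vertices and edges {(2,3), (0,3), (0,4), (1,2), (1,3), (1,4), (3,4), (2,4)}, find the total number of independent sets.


An independent set in a graphic matroid is an acyclic edge subset.
G has 5 vertices and 8 edges.
Enumerate all 2^8 = 256 subsets, checking for acyclicity.
Total independent sets = 128.

128


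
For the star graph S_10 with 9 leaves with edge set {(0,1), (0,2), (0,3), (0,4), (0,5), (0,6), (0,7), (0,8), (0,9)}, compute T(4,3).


A star on 10 vertices is a tree with 9 edges.
T(x,y) = x^(9) for any tree.
T(4,3) = 4^9 = 262144.

262144


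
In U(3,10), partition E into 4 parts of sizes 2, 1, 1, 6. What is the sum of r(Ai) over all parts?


r(Ai) = min(|Ai|, 3) for each part.
Sum = min(2,3) + min(1,3) + min(1,3) + min(6,3)
    = 2 + 1 + 1 + 3
    = 7.

7


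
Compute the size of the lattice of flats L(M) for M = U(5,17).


Flats of U(5,17): every subset of size < 5 is a flat, plus E itself.
Count = C(17,0) + C(17,1) + C(17,2) + C(17,3) + C(17,4) + 1
     = 1 + 17 + 136 + 680 + 2380 + 1
     = 3215.

3215


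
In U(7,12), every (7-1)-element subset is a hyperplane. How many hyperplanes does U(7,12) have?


Hyperplanes of U(7,12) are flats of rank 6.
In a uniform matroid, these are exactly the (6)-element subsets.
Count = (12 choose 6) = 924.

924


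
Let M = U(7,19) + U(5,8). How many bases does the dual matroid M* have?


(M1+M2)* = M1* + M2*.
M1* = U(12,19), bases: C(19,12) = 50388.
M2* = U(3,8), bases: C(8,3) = 56.
|B(M*)| = 50388 * 56 = 2821728.

2821728


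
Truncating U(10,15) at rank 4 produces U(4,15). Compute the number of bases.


Truncating U(10,15) to rank 4 gives U(4,15).
Bases of U(4,15) are all 4-element subsets of 15 elements.
Number of bases = C(15,4) = 15! / (4! * 11!) = 1365.

1365


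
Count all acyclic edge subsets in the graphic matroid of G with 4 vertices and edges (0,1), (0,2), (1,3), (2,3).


An independent set in a graphic matroid is an acyclic edge subset.
G has 4 vertices and 4 edges.
Enumerate all 2^4 = 16 subsets, checking for acyclicity.
Total independent sets = 15.

15


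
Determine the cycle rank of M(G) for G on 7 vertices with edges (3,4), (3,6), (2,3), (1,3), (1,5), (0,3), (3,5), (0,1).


Cycle rank (nullity) = |E| - r(M) = |E| - (|V| - c).
|E| = 8, |V| = 7, c = 1.
Nullity = 8 - (7 - 1) = 8 - 6 = 2.

2


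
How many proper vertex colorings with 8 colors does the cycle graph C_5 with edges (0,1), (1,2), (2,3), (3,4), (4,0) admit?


P(C_5, k) = (k-1)^5 + (-1)^5*(k-1).
P(8) = (7)^5 - 7
= 16807 - 7 = 16800.

16800


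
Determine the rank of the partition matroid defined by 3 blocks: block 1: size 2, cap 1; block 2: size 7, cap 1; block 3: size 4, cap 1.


Rank of a partition matroid = sum of min(|Si|, ci) for each block.
= min(2,1) + min(7,1) + min(4,1)
= 1 + 1 + 1
= 3.

3


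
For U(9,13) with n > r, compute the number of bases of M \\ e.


Deleting e from U(9,13) gives U(9,12) since n > r.
Bases of U(9,12) = (12 choose 9) = 220.

220


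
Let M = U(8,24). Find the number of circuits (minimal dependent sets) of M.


In U(8,24), circuits are the (9)-element subsets.
Any set of 9 elements is dependent, and removing any one element gives
an independent set of size 8, so it is a minimal dependent set.
Number of circuits = C(24,9) = 1307504.

1307504


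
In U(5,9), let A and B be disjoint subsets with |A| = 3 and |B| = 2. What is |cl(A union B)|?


|A union B| = 3 + 2 = 5 (disjoint).
In U(5,9), cl(S) = S if |S| < 5, else cl(S) = E.
Since 5 >= 5, cl(A union B) = E.
|cl(A union B)| = 9.

9


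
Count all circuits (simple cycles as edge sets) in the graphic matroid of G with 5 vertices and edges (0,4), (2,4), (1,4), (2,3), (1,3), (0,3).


A circuit in a graphic matroid = edge set of a simple cycle.
G has 5 vertices and 6 edges.
Enumerating all minimal edge subsets forming cycles...
Total circuits found: 3.

3


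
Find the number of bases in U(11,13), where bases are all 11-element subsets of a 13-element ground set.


Bases of U(11,13) are all 11-element subsets of the 13-element ground set.
Number of bases = C(13,11).
(13 choose 11) = 78.

78


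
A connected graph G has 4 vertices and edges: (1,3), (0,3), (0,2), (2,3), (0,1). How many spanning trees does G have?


By Kirchhoff's matrix tree theorem, the number of spanning trees equals
the determinant of any cofactor of the Laplacian matrix L.
G has 4 vertices and 5 edges.
Computing the (3 x 3) cofactor determinant gives 8.

8


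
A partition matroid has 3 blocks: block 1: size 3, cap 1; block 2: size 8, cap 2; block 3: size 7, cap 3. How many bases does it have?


A basis picks exactly ci elements from block i.
Number of bases = product of C(|Si|, ci).
= C(3,1) * C(8,2) * C(7,3)
= 3 * 28 * 35
= 2940.

2940


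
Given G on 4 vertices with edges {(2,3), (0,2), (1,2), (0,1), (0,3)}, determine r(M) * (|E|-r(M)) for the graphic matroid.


r(M) = |V| - c = 4 - 1 = 3.
nullity = |E| - r(M) = 5 - 3 = 2.
Product = 3 * 2 = 6.

6


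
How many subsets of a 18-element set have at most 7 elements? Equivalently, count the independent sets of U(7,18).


Independent sets of U(7,18) are all subsets of size <= 7.
Count = C(18,0) + C(18,1) + C(18,2) + C(18,3) + C(18,4) + C(18,5) + C(18,6) + C(18,7)
     = 1 + 18 + 153 + 816 + 3060 + 8568 + 18564 + 31824
     = 63004.

63004


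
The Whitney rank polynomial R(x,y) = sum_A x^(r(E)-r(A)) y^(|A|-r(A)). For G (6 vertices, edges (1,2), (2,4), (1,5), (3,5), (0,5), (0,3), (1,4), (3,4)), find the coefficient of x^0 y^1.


R(x,y) = sum over A in 2^E of x^(r(E)-r(A)) * y^(|A|-r(A)).
G has 6 vertices, 8 edges. r(E) = 5.
Enumerate all 2^8 = 256 subsets.
Count subsets with r(E)-r(A)=0 and |A|-r(A)=1: 25.

25


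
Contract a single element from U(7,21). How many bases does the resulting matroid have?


Contracting e from U(7,21) gives U(6,20).
Bases of U(6,20) = C(20,6) = 38760.

38760


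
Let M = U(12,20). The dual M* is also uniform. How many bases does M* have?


The dual of U(r,n) is U(n-r, n) = U(8,20).
Bases of U(8,20) are all (8)-element subsets.
|B(M*)| = C(20,8) = 20! / (8! * 12!) = 125970.

125970


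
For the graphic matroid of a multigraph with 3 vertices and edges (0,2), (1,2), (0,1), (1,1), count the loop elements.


In a graphic matroid, a loop is a self-loop edge (u,u) with rank 0.
Examining all 4 edges for self-loops...
Self-loops found: (1,1)
Number of loops = 1.

1


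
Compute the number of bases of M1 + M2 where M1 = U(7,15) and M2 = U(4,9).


Bases of a direct sum M1 + M2: |B| = |B(M1)| * |B(M2)|.
|B(U(7,15))| = C(15,7) = 6435.
|B(U(4,9))| = C(9,4) = 126.
Total bases = 6435 * 126 = 810810.

810810


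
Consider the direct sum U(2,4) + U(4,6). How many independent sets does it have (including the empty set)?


For a direct sum, |I(M1+M2)| = |I(M1)| * |I(M2)|.
|I(U(2,4))| = sum C(4,k) for k=0..2 = 11.
|I(U(4,6))| = sum C(6,k) for k=0..4 = 57.
Total = 11 * 57 = 627.

627


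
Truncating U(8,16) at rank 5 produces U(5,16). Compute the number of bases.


Truncating U(8,16) to rank 5 gives U(5,16).
Bases of U(5,16) are all 5-element subsets of 16 elements.
Number of bases = C(16,5) = 4368.

4368


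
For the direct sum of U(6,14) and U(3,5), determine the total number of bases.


Bases of a direct sum M1 + M2: |B| = |B(M1)| * |B(M2)|.
|B(U(6,14))| = C(14,6) = 3003.
|B(U(3,5))| = C(5,3) = 10.
Total bases = 3003 * 10 = 30030.

30030


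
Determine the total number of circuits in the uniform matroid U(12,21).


In U(12,21), circuits are the (13)-element subsets.
Any set of 13 elements is dependent, and removing any one element gives
an independent set of size 12, so it is a minimal dependent set.
Number of circuits = C(21,13) = 21! / (13! * 8!) = 203490.

203490


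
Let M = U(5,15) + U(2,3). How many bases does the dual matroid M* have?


(M1+M2)* = M1* + M2*.
M1* = U(10,15), bases: C(15,10) = 3003.
M2* = U(1,3), bases: C(3,1) = 3.
|B(M*)| = 3003 * 3 = 9009.

9009


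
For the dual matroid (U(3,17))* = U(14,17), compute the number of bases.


The dual of U(r,n) is U(n-r, n) = U(14,17).
Bases of U(14,17) are all (14)-element subsets.
|B(M*)| = C(17,14) = 17! / (14! * 3!) = 680.

680


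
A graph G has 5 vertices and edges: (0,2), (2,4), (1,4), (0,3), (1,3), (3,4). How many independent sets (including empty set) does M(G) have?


An independent set in a graphic matroid is an acyclic edge subset.
G has 5 vertices and 6 edges.
Enumerate all 2^6 = 64 subsets, checking for acyclicity.
Total independent sets = 52.

52


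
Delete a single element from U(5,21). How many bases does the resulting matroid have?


Deleting e from U(5,21) gives U(5,20) since n > r.
Bases of U(5,20) = C(20,5) = 15504.

15504


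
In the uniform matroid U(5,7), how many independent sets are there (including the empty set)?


Independent sets of U(5,7) are all subsets of size <= 5.
Count = C(7,0) + C(7,1) + C(7,2) + C(7,3) + C(7,4) + C(7,5)
     = 1 + 7 + 21 + 35 + 35 + 21
     = 120.

120


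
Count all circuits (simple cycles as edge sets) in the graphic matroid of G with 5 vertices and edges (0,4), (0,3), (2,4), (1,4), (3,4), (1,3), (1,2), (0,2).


A circuit in a graphic matroid = edge set of a simple cycle.
G has 5 vertices and 8 edges.
Enumerating all minimal edge subsets forming cycles...
Total circuits found: 13.

13


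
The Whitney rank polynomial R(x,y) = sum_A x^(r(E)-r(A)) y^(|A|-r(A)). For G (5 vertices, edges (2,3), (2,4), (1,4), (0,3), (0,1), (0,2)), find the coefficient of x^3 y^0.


R(x,y) = sum over A in 2^E of x^(r(E)-r(A)) * y^(|A|-r(A)).
G has 5 vertices, 6 edges. r(E) = 4.
Enumerate all 2^6 = 64 subsets.
Count subsets with r(E)-r(A)=3 and |A|-r(A)=0: 6.

6


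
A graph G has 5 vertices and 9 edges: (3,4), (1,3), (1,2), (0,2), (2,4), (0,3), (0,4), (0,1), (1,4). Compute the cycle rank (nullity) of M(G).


Cycle rank (nullity) = |E| - r(M) = |E| - (|V| - c).
|E| = 9, |V| = 5, c = 1.
Nullity = 9 - (5 - 1) = 9 - 4 = 5.

5


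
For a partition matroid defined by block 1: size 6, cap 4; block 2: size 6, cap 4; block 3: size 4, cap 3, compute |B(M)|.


A basis picks exactly ci elements from block i.
Number of bases = product of C(|Si|, ci).
= C(6,4) * C(6,4) * C(4,3)
= 15 * 15 * 4
= 900.

900


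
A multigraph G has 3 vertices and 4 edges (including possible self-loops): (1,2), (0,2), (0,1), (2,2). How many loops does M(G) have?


In a graphic matroid, a loop is a self-loop edge (u,u) with rank 0.
Examining all 4 edges for self-loops...
Self-loops found: (2,2)
Number of loops = 1.

1


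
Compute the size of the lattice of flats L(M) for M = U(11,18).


Flats of U(11,18): every subset of size < 11 is a flat, plus E itself.
Count = C(18,0) + C(18,1) + C(18,2) + C(18,3) + C(18,4) + C(18,5) + C(18,6) + C(18,7) + C(18,8) + C(18,9) + C(18,10) + 1
     = 1 + 18 + 153 + 816 + 3060 + 8568 + 18564 + 31824 + 43758 + 48620 + 43758 + 1
     = 199141.

199141


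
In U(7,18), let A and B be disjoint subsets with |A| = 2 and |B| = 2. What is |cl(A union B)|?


|A union B| = 2 + 2 = 4 (disjoint).
In U(7,18), cl(S) = S if |S| < 7, else cl(S) = E.
Since 4 < 7, cl(A union B) = A union B.
|cl(A union B)| = 4.

4


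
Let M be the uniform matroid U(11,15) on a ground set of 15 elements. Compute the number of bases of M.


Bases of U(11,15) are all 11-element subsets of the 15-element ground set.
Number of bases = C(15,11).
(15 choose 11) = 1365.

1365


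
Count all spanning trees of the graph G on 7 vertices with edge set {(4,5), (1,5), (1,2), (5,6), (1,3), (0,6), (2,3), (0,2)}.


By Kirchhoff's matrix tree theorem, the number of spanning trees equals
the determinant of any cofactor of the Laplacian matrix L.
G has 7 vertices and 8 edges.
Computing the (6 x 6) cofactor determinant gives 14.

14


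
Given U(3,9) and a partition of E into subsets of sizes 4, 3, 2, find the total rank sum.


r(Ai) = min(|Ai|, 3) for each part.
Sum = min(4,3) + min(3,3) + min(2,3)
    = 3 + 3 + 2
    = 8.

8


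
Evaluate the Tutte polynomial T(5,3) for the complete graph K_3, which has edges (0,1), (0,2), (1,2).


T(K_3; x,y) = x^2 + x + y.
T(5,3) = 25 + 5 + 3 = 33.

33


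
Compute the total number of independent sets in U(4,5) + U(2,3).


For a direct sum, |I(M1+M2)| = |I(M1)| * |I(M2)|.
|I(U(4,5))| = sum C(5,k) for k=0..4 = 31.
|I(U(2,3))| = sum C(3,k) for k=0..2 = 7.
Total = 31 * 7 = 217.

217


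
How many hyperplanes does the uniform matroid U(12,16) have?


Hyperplanes of U(12,16) are flats of rank 11.
In a uniform matroid, these are exactly the (11)-element subsets.
Count = C(16,11) = 4368.

4368


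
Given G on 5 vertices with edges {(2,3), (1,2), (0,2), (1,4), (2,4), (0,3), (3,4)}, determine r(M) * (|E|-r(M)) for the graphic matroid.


r(M) = |V| - c = 5 - 1 = 4.
nullity = |E| - r(M) = 7 - 4 = 3.
Product = 4 * 3 = 12.

12


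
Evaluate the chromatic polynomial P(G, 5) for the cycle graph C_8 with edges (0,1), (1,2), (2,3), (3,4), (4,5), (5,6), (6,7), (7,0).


P(C_8, k) = (k-1)^8 + (-1)^8*(k-1).
P(5) = (4)^8 + 4
= 65536 + 4 = 65540.

65540


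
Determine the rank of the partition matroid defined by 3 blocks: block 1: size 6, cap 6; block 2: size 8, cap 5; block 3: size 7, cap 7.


Rank of a partition matroid = sum of min(|Si|, ci) for each block.
= min(6,6) + min(8,5) + min(7,7)
= 6 + 5 + 7
= 18.

18
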